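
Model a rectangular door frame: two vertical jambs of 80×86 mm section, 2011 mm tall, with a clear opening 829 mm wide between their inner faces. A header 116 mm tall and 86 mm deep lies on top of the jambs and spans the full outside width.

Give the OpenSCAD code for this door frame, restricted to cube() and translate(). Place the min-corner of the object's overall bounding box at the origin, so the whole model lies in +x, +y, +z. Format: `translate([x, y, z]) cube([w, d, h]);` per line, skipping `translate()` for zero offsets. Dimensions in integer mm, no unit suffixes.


cube([80, 86, 2011]);
translate([909, 0, 0]) cube([80, 86, 2011]);
translate([0, 0, 2011]) cube([989, 86, 116]);


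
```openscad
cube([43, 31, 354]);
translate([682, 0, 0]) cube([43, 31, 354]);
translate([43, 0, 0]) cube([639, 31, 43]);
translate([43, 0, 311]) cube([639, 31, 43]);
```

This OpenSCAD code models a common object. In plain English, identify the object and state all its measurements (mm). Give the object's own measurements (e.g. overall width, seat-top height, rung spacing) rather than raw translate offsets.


A rectangular picture frame lying in the x–z plane (depth along y). The opening is 639 mm wide (x) by 268 mm tall (z), surrounded by a border 43 mm wide on all four sides. The frame is 31 mm deep and is made of two full-height vertical stiles with two horizontal rails fitted between them.


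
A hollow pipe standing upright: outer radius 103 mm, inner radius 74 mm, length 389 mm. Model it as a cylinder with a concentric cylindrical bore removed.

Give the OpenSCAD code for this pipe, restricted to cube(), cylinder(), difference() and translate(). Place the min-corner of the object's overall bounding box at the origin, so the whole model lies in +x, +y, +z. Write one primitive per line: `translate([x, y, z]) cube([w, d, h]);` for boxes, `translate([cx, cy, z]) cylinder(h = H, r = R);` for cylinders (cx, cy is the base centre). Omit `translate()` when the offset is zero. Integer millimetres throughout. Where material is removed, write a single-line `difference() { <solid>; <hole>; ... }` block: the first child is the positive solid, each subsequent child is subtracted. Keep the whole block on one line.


difference() { translate([103, 103, 0]) cylinder(h = 389, r = 103); translate([103, 103, 0]) cylinder(h = 389, r = 74); }


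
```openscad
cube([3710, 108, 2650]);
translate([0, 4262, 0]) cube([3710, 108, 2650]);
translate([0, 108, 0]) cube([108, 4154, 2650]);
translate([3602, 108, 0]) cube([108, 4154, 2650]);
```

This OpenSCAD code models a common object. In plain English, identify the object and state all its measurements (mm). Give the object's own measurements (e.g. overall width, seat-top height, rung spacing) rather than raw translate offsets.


The wall frame of a small rectangular building: four walls, each 2650 mm tall and 108 mm thick, enclosing a footprint 3710 mm (x) by 4370 mm (y) outside-to-outside, with no floor or roof. The front and back walls (the −y and +y sides) span the full width; the two side walls fit between them.


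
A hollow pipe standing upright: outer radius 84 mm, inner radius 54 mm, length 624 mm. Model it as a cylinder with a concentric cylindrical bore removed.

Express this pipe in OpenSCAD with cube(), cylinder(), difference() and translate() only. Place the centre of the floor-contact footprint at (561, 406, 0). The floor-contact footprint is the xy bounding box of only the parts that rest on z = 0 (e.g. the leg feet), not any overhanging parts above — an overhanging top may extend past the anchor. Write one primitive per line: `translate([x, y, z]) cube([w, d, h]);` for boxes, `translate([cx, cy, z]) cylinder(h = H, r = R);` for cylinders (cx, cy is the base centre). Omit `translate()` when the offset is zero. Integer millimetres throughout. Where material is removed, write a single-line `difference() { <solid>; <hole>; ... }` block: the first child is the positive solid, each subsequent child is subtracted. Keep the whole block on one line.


difference() { translate([561, 406, 0]) cylinder(h = 624, r = 84); translate([561, 406, 0]) cylinder(h = 624, r = 54); }


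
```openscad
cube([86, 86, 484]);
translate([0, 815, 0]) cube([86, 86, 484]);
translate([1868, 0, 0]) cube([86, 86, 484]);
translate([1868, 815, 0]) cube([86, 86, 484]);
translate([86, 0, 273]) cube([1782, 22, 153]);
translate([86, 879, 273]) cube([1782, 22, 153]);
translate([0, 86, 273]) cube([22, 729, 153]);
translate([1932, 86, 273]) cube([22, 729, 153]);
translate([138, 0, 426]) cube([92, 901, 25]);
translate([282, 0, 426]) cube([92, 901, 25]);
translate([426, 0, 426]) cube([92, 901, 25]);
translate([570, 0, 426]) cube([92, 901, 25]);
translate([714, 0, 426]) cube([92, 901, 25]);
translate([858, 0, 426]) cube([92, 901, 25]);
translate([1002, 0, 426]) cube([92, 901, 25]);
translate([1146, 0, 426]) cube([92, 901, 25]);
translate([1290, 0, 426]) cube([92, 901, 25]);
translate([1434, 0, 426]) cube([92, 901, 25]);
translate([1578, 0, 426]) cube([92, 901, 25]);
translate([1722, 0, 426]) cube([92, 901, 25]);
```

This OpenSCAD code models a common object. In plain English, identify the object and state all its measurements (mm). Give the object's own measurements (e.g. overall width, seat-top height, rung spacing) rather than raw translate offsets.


A bed frame 1954 mm long (x) by 901 mm wide (y). Four 86×86 mm corner posts, 484 mm tall, at the corners of the footprint. Four rails of 22 mm thickness and 153 mm height run between adjacent posts with their undersides at z = 273 mm, their outer faces flush with the outside of the frame (the two x-running rails run between the posts' inner faces; the two y-running rails run between the posts' inner faces). 12 slats, each 92 mm wide (x) and 25 mm thick, lie across the top of the two x-running rails, running the full 901 mm width of the frame in y; along x they sit between the end posts with a 52 mm gap after the −x posts and between neighbouring slats, leaving 54 mm before the +x posts.


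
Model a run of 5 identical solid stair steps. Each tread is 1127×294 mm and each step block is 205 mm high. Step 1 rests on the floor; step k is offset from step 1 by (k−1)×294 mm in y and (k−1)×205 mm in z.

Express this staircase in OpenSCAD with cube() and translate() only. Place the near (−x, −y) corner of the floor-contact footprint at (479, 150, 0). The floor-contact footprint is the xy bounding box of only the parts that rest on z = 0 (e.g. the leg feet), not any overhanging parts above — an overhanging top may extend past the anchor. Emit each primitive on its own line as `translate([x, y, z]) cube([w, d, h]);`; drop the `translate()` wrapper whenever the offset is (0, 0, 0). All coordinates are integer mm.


translate([479, 150, 0]) cube([1127, 294, 205]);
translate([479, 444, 205]) cube([1127, 294, 205]);
translate([479, 738, 410]) cube([1127, 294, 205]);
translate([479, 1032, 615]) cube([1127, 294, 205]);
translate([479, 1326, 820]) cube([1127, 294, 205]);


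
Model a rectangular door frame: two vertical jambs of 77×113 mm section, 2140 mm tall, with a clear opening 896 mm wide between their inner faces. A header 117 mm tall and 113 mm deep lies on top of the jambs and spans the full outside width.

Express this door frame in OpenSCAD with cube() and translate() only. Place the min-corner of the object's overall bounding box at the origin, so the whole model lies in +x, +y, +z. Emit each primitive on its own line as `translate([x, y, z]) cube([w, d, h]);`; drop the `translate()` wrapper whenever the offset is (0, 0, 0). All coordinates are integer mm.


cube([77, 113, 2140]);
translate([973, 0, 0]) cube([77, 113, 2140]);
translate([0, 0, 2140]) cube([1050, 113, 117]);


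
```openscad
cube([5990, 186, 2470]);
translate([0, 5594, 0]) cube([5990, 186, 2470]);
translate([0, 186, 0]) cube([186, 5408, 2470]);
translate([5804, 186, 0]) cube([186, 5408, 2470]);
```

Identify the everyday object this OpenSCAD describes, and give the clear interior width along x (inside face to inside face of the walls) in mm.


A house (or room) frame. The interior width is 5618 mm.

Four 2470 mm walls enclosing a rectangle with no floor or roof — a room or house frame. Outside width is 5990 mm and wall thickness is 186 mm, so the interior width is 5990 − 2 × 186 = 5618 mm.


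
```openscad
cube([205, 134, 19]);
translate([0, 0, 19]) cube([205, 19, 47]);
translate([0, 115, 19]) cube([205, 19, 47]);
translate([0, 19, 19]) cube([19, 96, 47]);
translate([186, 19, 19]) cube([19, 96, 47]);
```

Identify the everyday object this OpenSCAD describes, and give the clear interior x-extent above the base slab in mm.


An open box. The internal width is 167 mm.

A 205×134 base slab with four walls standing on it — an open box. The base is 205 mm wide and the walls are 19 mm thick, so the internal width is 205 − 2 × 19 = 167 mm.


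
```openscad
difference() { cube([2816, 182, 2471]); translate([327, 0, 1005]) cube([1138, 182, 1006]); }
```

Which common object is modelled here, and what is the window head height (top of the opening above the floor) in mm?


A wall with a window opening. The window head height is 2011 mm.

A wall with a rectangular opening subtracted — a window. Sill at z = 1005, opening 1006 mm tall, so the head is at 1005 + 1006 = 2011 mm.


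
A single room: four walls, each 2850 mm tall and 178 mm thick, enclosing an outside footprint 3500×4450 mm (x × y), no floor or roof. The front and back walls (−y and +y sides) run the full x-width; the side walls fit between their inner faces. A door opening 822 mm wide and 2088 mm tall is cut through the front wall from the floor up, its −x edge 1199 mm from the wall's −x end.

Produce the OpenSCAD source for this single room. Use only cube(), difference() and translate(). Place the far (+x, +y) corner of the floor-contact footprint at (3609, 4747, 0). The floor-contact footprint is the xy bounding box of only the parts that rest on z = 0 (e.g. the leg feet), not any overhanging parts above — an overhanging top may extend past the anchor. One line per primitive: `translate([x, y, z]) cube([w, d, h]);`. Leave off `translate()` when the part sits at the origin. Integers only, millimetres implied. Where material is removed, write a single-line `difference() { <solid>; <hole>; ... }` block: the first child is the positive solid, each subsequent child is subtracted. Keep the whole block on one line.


difference() { translate([109, 297, 0]) cube([3500, 178, 2850]); translate([1308, 297, 0]) cube([822, 178, 2088]); }
translate([109, 4569, 0]) cube([3500, 178, 2850]);
translate([109, 475, 0]) cube([178, 4094, 2850]);
translate([3431, 475, 0]) cube([178, 4094, 2850]);


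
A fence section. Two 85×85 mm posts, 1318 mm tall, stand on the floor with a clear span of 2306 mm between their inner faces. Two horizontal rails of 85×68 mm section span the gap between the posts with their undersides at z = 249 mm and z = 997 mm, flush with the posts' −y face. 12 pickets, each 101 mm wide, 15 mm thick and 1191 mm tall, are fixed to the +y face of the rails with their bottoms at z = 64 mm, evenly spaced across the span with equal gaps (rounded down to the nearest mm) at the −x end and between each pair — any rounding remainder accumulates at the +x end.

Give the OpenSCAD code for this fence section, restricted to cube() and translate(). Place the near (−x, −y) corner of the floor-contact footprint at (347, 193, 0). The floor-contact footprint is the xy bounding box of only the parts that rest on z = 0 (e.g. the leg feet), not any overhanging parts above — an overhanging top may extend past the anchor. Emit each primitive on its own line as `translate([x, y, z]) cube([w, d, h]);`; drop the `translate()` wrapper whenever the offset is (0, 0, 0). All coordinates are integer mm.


translate([347, 193, 0]) cube([85, 85, 1318]);
translate([2738, 193, 0]) cube([85, 85, 1318]);
translate([432, 193, 249]) cube([2306, 85, 68]);
translate([432, 193, 997]) cube([2306, 85, 68]);
translate([516, 278, 64]) cube([101, 15, 1191]);
translate([701, 278, 64]) cube([101, 15, 1191]);
translate([886, 278, 64]) cube([101, 15, 1191]);
translate([1071, 278, 64]) cube([101, 15, 1191]);
translate([1256, 278, 64]) cube([101, 15, 1191]);
translate([1441, 278, 64]) cube([101, 15, 1191]);
translate([1626, 278, 64]) cube([101, 15, 1191]);
translate([1811, 278, 64]) cube([101, 15, 1191]);
translate([1996, 278, 64]) cube([101, 15, 1191]);
translate([2181, 278, 64]) cube([101, 15, 1191]);
translate([2366, 278, 64]) cube([101, 15, 1191]);
translate([2551, 278, 64]) cube([101, 15, 1191]);


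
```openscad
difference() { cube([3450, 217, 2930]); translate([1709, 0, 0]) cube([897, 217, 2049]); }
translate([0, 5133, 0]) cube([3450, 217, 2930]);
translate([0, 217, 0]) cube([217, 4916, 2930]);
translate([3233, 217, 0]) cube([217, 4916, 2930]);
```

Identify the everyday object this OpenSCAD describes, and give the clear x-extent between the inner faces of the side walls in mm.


A single room. The interior width is 3016 mm.

Four walls enclosing a rectangle with a door in the front wall — a room. Outside width 3450 minus two 217 mm walls gives 3016 mm.


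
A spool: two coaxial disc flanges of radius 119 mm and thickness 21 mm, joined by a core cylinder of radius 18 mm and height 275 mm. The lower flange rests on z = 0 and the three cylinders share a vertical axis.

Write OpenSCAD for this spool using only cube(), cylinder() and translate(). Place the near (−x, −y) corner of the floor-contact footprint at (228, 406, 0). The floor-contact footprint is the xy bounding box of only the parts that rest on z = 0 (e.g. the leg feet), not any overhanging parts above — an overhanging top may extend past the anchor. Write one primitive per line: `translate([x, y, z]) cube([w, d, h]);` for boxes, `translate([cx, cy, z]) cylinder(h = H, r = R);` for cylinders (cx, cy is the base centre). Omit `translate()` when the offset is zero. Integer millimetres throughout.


translate([347, 525, 0]) cylinder(h = 21, r = 119);
translate([347, 525, 21]) cylinder(h = 275, r = 18);
translate([347, 525, 296]) cylinder(h = 21, r = 119);


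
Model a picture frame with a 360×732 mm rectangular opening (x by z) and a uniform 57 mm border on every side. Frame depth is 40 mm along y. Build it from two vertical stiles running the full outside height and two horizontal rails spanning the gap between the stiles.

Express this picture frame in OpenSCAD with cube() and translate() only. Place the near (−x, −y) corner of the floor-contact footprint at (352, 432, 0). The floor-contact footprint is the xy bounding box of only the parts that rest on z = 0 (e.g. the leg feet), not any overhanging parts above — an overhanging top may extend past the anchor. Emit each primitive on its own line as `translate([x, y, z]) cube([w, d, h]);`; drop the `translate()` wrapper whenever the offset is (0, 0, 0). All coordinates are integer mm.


translate([352, 432, 0]) cube([57, 40, 846]);
translate([769, 432, 0]) cube([57, 40, 846]);
translate([409, 432, 0]) cube([360, 40, 57]);
translate([409, 432, 789]) cube([360, 40, 57]);


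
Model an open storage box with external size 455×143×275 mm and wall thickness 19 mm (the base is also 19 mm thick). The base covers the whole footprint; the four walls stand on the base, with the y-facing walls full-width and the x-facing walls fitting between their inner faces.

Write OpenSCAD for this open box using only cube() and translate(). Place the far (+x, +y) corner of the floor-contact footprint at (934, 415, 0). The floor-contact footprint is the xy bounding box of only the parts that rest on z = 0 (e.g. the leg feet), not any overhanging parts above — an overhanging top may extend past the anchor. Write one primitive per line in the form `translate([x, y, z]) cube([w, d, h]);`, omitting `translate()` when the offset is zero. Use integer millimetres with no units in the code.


translate([479, 272, 0]) cube([455, 143, 19]);
translate([479, 272, 19]) cube([455, 19, 256]);
translate([479, 396, 19]) cube([455, 19, 256]);
translate([479, 291, 19]) cube([19, 105, 256]);
translate([915, 291, 19]) cube([19, 105, 256]);


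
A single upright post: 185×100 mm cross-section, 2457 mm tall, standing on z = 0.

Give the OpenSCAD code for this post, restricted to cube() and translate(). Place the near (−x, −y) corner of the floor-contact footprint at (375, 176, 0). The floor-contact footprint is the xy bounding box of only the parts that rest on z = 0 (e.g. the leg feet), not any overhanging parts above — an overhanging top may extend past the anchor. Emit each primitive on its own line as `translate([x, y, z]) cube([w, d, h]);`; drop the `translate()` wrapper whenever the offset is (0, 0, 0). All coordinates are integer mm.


translate([375, 176, 0]) cube([185, 100, 2457]);


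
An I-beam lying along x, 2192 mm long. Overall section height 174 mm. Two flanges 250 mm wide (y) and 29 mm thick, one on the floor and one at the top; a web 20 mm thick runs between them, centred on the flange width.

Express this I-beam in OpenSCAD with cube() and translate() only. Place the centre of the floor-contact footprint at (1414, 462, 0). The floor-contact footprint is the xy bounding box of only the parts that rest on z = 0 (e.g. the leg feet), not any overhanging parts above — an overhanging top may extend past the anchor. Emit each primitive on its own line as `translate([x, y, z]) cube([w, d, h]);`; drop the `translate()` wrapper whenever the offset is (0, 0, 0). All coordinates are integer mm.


translate([318, 337, 0]) cube([2192, 250, 29]);
translate([318, 452, 29]) cube([2192, 20, 116]);
translate([318, 337, 145]) cube([2192, 250, 29]);


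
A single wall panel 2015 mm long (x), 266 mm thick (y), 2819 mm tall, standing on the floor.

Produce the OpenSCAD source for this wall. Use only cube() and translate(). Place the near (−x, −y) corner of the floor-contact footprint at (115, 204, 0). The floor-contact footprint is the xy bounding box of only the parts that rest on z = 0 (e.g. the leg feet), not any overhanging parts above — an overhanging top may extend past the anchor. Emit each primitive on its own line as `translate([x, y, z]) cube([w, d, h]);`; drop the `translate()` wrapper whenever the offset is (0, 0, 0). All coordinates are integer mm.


translate([115, 204, 0]) cube([2015, 266, 2819]);


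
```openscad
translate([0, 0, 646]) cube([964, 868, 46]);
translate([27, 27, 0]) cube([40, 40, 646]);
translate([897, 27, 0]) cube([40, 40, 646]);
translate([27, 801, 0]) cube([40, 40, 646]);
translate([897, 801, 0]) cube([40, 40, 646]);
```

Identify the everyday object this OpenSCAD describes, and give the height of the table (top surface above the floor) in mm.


A table. The table height is 692 mm.

A 964×868×46 slab sits at z = 646 on four 40 mm square posts — a table. The top surface is at 646 + 46 = 692 mm.


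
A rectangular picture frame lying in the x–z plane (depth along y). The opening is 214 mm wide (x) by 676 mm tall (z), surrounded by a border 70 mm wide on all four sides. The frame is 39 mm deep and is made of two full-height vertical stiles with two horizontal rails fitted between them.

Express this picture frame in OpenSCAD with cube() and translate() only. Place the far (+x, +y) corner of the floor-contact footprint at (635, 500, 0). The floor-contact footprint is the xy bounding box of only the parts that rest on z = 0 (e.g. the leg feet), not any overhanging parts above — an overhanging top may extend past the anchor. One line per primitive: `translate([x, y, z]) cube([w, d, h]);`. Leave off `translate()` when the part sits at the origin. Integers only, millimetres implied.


translate([281, 461, 0]) cube([70, 39, 816]);
translate([565, 461, 0]) cube([70, 39, 816]);
translate([351, 461, 0]) cube([214, 39, 70]);
translate([351, 461, 746]) cube([214, 39, 70]);


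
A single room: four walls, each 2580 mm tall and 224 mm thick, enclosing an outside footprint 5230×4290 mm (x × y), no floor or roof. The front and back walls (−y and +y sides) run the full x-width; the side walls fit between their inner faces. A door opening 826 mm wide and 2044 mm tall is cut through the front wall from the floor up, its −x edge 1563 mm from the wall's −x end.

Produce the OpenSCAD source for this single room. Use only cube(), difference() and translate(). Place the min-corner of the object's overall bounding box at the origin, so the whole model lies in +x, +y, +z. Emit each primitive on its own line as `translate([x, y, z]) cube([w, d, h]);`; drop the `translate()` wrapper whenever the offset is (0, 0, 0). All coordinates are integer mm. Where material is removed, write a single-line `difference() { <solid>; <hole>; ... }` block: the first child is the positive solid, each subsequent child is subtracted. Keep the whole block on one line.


difference() { cube([5230, 224, 2580]); translate([1563, 0, 0]) cube([826, 224, 2044]); }
translate([0, 4066, 0]) cube([5230, 224, 2580]);
translate([0, 224, 0]) cube([224, 3842, 2580]);
translate([5006, 224, 0]) cube([224, 3842, 2580]);


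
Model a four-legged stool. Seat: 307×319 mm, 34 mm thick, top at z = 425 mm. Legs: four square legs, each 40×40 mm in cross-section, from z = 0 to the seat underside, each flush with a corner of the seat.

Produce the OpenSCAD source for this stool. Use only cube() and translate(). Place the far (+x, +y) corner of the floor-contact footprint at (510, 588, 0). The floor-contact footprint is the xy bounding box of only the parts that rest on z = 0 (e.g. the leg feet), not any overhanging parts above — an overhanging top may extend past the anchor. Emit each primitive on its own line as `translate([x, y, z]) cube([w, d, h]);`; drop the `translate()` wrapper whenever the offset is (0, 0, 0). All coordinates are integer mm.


translate([203, 269, 391]) cube([307, 319, 34]);
translate([203, 269, 0]) cube([40, 40, 391]);
translate([470, 269, 0]) cube([40, 40, 391]);
translate([203, 548, 0]) cube([40, 40, 391]);
translate([470, 548, 0]) cube([40, 40, 391]);


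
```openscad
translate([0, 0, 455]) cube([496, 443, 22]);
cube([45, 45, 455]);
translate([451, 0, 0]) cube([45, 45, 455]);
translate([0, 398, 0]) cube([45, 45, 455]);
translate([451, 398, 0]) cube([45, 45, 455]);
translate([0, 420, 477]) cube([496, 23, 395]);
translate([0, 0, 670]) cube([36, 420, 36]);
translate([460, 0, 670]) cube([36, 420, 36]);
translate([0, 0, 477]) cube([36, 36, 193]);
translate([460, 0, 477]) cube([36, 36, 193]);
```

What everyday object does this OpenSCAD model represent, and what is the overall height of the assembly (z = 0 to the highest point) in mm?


A chair. The overall height is 872 mm.

A slab on four corner posts with a tall panel at the back — a chair. The seat slab sits at z = 455 with thickness 22, and the 395 mm backrest starts at the seat top, so the overall height is 455 + 22 + 395 = 872 mm.


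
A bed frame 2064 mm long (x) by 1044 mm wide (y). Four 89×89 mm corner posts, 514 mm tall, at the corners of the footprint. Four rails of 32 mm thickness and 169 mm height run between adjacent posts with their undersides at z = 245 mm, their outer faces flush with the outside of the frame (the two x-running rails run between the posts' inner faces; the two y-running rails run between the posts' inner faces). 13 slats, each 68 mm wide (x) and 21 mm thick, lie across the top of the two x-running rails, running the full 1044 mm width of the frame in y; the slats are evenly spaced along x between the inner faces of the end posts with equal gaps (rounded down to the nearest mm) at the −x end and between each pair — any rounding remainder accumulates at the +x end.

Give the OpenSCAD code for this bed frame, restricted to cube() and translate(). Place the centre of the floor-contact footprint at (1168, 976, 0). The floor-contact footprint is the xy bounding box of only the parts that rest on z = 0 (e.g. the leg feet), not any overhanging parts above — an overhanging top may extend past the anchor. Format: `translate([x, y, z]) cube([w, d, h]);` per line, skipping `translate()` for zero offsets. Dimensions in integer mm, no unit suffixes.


// slat z = rail_z + rail_h = 245 + 169 = 414
// slat gap = ⌊(1886 − 13·68) / 14⌋ = 71
translate([136, 454, 0]) cube([89, 89, 514]);
translate([136, 1409, 0]) cube([89, 89, 514]);
translate([2111, 454, 0]) cube([89, 89, 514]);
translate([2111, 1409, 0]) cube([89, 89, 514]);
translate([225, 454, 245]) cube([1886, 32, 169]);
translate([225, 1466, 245]) cube([1886, 32, 169]);
translate([136, 543, 245]) cube([32, 866, 169]);
translate([2168, 543, 245]) cube([32, 866, 169]);
translate([296, 454, 414]) cube([68, 1044, 21]);
translate([435, 454, 414]) cube([68, 1044, 21]);
translate([574, 454, 414]) cube([68, 1044, 21]);
translate([713, 454, 414]) cube([68, 1044, 21]);
translate([852, 454, 414]) cube([68, 1044, 21]);
translate([991, 454, 414]) cube([68, 1044, 21]);
translate([1130, 454, 414]) cube([68, 1044, 21]);
translate([1269, 454, 414]) cube([68, 1044, 21]);
translate([1408, 454, 414]) cube([68, 1044, 21]);
translate([1547, 454, 414]) cube([68, 1044, 21]);
translate([1686, 454, 414]) cube([68, 1044, 21]);
translate([1825, 454, 414]) cube([68, 1044, 21]);
translate([1964, 454, 414]) cube([68, 1044, 21]);


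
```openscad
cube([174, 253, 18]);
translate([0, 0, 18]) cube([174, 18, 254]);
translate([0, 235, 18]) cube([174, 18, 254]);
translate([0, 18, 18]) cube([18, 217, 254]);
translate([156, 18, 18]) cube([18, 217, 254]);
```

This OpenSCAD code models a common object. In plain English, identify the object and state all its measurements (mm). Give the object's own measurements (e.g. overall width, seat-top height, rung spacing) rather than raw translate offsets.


An open-topped rectangular box: outside dimensions 174×253×272 mm, with a uniform wall and base thickness of 18 mm. The base is a full 174×253 slab on the floor; four walls sit on top of the base. The front and back walls (the −y and +y sides) span the full width; the two side walls fit between them.


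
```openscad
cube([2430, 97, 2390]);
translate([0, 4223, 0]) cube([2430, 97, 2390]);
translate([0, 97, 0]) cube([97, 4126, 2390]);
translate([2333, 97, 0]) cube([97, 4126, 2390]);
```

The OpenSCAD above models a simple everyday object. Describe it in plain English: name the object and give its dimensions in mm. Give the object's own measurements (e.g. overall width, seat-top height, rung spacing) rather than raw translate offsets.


The wall frame of a small rectangular building: four walls, each 2390 mm tall and 97 mm thick, enclosing a footprint 2430 mm (x) by 4320 mm (y) outside-to-outside, with no floor or roof. The front and back walls (the −y and +y sides) span the full width; the two side walls fit between them.


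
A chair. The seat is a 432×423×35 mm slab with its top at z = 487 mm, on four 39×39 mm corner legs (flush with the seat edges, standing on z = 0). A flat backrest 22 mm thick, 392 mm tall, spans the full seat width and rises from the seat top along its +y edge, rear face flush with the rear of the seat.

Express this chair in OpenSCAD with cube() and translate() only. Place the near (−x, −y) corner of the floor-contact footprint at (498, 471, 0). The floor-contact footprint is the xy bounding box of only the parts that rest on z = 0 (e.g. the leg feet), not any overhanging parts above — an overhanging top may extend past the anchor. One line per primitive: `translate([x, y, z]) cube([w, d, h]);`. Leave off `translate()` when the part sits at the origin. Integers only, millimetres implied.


translate([498, 471, 452]) cube([432, 423, 35]);
translate([498, 471, 0]) cube([39, 39, 452]);
translate([891, 471, 0]) cube([39, 39, 452]);
translate([498, 855, 0]) cube([39, 39, 452]);
translate([891, 855, 0]) cube([39, 39, 452]);
translate([498, 872, 487]) cube([432, 22, 392]);


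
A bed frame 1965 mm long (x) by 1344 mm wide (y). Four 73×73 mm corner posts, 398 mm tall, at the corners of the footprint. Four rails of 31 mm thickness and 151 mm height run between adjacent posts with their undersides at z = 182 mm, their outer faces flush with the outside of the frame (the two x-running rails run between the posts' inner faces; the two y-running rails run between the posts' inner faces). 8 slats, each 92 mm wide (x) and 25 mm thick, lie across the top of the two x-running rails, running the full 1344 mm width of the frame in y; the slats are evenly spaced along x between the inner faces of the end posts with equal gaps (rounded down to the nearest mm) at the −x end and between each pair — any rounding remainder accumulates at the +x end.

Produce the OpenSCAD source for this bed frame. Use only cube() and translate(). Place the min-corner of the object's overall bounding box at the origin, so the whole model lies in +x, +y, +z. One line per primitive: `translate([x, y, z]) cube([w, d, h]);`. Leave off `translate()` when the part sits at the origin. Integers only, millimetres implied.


// slat z = rail_z + rail_h = 182 + 151 = 333
// slat gap = ⌊(1819 − 8·92) / 9⌋ = 120
cube([73, 73, 398]);
translate([0, 1271, 0]) cube([73, 73, 398]);
translate([1892, 0, 0]) cube([73, 73, 398]);
translate([1892, 1271, 0]) cube([73, 73, 398]);
translate([73, 0, 182]) cube([1819, 31, 151]);
translate([73, 1313, 182]) cube([1819, 31, 151]);
translate([0, 73, 182]) cube([31, 1198, 151]);
translate([1934, 73, 182]) cube([31, 1198, 151]);
translate([193, 0, 333]) cube([92, 1344, 25]);
translate([405, 0, 333]) cube([92, 1344, 25]);
translate([617, 0, 333]) cube([92, 1344, 25]);
translate([829, 0, 333]) cube([92, 1344, 25]);
translate([1041, 0, 333]) cube([92, 1344, 25]);
translate([1253, 0, 333]) cube([92, 1344, 25]);
translate([1465, 0, 333]) cube([92, 1344, 25]);
translate([1677, 0, 333]) cube([92, 1344, 25]);


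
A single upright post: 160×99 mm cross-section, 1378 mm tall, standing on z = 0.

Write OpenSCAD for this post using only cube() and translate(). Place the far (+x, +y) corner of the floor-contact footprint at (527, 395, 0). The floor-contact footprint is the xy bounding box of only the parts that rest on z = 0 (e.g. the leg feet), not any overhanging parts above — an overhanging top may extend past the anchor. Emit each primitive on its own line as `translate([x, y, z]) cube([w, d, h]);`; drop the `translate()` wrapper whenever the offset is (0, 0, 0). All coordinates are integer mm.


translate([367, 296, 0]) cube([160, 99, 1378]);


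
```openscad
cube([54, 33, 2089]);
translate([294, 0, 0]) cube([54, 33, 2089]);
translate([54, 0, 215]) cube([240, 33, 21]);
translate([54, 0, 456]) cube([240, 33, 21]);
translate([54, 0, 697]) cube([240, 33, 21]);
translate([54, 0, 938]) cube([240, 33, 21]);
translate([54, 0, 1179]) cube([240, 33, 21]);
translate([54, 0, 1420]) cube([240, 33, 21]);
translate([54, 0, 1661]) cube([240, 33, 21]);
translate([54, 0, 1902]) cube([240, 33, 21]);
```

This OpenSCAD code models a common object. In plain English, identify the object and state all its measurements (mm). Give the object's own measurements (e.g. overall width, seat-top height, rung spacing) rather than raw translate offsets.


A straight ladder. Two 54×33 mm vertical rails, 2089 mm tall, stand 348 mm apart (outside-to-outside) with their front faces coplanar on the −y side. 8 rungs, each 33 mm deep and 21 mm tall, span between the inner faces of the rails, front faces flush with the rails. The lowest rung's underside is at z = 215 mm and rungs are spaced 241 mm apart (underside to underside).


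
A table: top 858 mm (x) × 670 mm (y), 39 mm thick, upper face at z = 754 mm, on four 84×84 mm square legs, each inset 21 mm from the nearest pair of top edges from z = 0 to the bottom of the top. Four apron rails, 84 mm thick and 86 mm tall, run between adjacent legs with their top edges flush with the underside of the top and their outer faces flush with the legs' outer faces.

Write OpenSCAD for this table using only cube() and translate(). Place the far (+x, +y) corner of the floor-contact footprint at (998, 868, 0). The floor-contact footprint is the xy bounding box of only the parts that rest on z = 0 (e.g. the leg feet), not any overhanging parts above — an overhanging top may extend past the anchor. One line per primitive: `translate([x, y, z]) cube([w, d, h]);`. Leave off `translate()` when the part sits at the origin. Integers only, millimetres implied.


translate([161, 219, 715]) cube([858, 670, 39]);
translate([182, 240, 0]) cube([84, 84, 715]);
translate([914, 240, 0]) cube([84, 84, 715]);
translate([182, 784, 0]) cube([84, 84, 715]);
translate([914, 784, 0]) cube([84, 84, 715]);
translate([266, 240, 629]) cube([648, 84, 86]);
translate([266, 784, 629]) cube([648, 84, 86]);
translate([182, 324, 629]) cube([84, 460, 86]);
translate([914, 324, 629]) cube([84, 460, 86]);


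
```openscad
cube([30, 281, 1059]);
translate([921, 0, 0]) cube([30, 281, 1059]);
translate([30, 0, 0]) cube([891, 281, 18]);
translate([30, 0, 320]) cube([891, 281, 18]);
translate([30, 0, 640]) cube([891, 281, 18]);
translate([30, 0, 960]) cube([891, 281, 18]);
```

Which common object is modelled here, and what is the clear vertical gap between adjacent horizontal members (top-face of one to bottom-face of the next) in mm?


A bookshelf. The clear shelf gap is 302 mm.

Two tall side panels with 4 horizontal boards between them — a bookshelf. The first two shelf undersides are at z = 0 and z = 320; with shelf thickness 18, the clear gap is 320 − 0 − 18 = 302 mm.


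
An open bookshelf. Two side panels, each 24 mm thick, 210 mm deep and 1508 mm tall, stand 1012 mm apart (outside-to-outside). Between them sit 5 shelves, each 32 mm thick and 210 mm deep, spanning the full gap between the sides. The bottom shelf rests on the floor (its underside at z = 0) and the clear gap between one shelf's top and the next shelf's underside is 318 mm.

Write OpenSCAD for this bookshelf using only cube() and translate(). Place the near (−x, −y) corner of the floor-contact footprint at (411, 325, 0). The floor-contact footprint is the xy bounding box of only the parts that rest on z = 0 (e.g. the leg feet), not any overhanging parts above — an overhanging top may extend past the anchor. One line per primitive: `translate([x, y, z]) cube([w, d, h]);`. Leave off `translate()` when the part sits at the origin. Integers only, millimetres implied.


translate([411, 325, 0]) cube([24, 210, 1508]);
translate([1399, 325, 0]) cube([24, 210, 1508]);
translate([435, 325, 0]) cube([964, 210, 32]);
translate([435, 325, 350]) cube([964, 210, 32]);
translate([435, 325, 700]) cube([964, 210, 32]);
translate([435, 325, 1050]) cube([964, 210, 32]);
translate([435, 325, 1400]) cube([964, 210, 32]);


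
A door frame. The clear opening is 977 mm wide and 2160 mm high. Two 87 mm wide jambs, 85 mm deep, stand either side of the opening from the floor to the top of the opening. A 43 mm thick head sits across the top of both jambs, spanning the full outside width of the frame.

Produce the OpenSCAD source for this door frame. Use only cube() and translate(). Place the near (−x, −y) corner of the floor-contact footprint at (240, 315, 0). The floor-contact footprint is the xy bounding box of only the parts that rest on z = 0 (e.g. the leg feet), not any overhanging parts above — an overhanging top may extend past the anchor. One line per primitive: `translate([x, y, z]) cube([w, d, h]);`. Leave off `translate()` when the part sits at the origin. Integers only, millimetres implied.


translate([240, 315, 0]) cube([87, 85, 2160]);
translate([1304, 315, 0]) cube([87, 85, 2160]);
translate([240, 315, 2160]) cube([1151, 85, 43]);


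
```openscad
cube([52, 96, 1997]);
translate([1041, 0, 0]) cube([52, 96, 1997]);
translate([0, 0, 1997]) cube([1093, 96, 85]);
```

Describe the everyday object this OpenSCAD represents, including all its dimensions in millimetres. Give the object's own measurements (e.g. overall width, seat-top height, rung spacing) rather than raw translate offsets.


A door frame. The clear opening is 989 mm wide and 1997 mm high. Two 52 mm wide jambs, 96 mm deep, stand either side of the opening from the floor to the top of the opening. A 85 mm thick head sits across the top of both jambs, spanning the full outside width of the frame.


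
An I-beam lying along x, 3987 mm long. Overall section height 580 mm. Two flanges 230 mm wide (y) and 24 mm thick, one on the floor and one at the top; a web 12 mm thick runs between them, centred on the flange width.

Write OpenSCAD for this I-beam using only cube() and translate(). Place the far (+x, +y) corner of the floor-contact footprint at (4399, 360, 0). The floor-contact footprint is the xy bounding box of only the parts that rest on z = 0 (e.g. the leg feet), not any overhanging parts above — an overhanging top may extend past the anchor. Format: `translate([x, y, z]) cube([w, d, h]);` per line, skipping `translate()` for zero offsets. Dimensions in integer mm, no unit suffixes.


translate([412, 130, 0]) cube([3987, 230, 24]);
translate([412, 239, 24]) cube([3987, 12, 532]);
translate([412, 130, 556]) cube([3987, 230, 24]);


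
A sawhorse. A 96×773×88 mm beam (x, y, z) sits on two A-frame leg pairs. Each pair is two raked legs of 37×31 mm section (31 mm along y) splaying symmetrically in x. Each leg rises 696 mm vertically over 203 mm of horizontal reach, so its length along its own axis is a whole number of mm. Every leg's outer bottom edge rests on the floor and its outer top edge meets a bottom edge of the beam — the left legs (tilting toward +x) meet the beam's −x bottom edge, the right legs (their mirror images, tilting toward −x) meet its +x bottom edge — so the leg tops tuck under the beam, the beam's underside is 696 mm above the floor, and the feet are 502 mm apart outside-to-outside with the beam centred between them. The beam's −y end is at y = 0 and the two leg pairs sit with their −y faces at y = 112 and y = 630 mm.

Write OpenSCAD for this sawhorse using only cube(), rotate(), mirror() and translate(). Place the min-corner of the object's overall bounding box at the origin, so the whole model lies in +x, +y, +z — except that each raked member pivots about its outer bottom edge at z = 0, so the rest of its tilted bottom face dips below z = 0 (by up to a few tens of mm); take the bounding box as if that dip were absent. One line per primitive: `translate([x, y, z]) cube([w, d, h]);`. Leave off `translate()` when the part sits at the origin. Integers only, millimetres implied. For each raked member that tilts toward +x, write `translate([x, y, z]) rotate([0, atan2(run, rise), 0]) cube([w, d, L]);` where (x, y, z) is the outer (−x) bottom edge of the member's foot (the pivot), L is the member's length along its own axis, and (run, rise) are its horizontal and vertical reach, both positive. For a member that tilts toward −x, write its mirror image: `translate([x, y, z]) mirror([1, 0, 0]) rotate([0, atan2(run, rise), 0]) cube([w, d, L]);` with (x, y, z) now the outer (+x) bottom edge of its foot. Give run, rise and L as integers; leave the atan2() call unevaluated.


translate([203, 0, 696]) cube([96, 773, 88]);
translate([0, 112, 0]) rotate([0, atan2(203, 696), 0]) cube([37, 31, 725]);
translate([502, 112, 0]) mirror([1, 0, 0]) rotate([0, atan2(203, 696), 0]) cube([37, 31, 725]);
translate([0, 630, 0]) rotate([0, atan2(203, 696), 0]) cube([37, 31, 725]);
translate([502, 630, 0]) mirror([1, 0, 0]) rotate([0, atan2(203, 696), 0]) cube([37, 31, 725]);


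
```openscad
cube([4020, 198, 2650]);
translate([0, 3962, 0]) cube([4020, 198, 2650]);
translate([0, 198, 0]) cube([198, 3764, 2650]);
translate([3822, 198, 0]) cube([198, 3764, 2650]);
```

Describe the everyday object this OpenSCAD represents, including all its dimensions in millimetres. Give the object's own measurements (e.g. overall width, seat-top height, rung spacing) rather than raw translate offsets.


The wall frame of a small rectangular building: four walls, each 2650 mm tall and 198 mm thick, enclosing a footprint 4020 mm (x) by 4160 mm (y) outside-to-outside, with no floor or roof. The front and back walls (the −y and +y sides) span the full width; the two side walls fit between them.
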